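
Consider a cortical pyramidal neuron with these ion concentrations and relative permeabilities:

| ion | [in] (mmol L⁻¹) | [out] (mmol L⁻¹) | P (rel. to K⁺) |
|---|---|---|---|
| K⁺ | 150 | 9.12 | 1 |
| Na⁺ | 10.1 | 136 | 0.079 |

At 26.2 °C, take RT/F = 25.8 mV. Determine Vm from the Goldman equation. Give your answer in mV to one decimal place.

Vm = 25.8 · ln[(Σ P·[cation]ₒ + Σ P·[anion]ᵢ) / (Σ P·[cation]ᵢ + Σ P·[anion]ₒ)]
Numerator = 1×9.12 + 0.079×136 = 19.86
Denominator = 1×150 + 0.079×10.1 = 150.8
Vm = 25.8 · ln(0.13173) = 25.8 × (-2.0270) = -52.30 mV

-52.3 mV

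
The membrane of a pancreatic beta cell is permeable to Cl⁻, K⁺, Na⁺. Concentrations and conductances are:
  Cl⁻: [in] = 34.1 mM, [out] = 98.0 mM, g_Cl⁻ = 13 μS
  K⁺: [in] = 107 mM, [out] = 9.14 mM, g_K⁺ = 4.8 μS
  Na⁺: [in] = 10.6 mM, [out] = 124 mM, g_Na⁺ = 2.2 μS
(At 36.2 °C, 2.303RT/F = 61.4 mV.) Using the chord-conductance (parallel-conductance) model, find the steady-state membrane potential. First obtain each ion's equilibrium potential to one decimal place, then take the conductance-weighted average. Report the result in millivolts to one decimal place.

-26.9 mV

E_Cl⁻ = (61.4/-1)·log₁₀(98.0/34.1) = -28.2 mV
E_K⁺ = (61.4/1)·log₁₀(9.14/107) = -65.6 mV
E_Na⁺ = (61.4/1)·log₁₀(124/10.6) = 65.6 mV
Vm = (Σ gᵢEᵢ)/(Σ gᵢ) = (13·-28.2 + 4.8·-65.6 + 2.2·65.6) / (13 + 4.8 + 2.2)
= -537.16 / 20 = -26.86 mV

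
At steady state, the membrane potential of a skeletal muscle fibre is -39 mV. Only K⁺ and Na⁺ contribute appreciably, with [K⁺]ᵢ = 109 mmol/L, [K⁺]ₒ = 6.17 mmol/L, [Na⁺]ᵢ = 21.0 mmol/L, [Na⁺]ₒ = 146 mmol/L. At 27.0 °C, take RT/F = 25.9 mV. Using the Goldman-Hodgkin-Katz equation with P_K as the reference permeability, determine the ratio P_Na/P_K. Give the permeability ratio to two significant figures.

Let α = P_Na/P_K. GHK: Vm = 25.9·ln[(Kₒ + α·Naₒ)/(Kᵢ + α·Naᵢ)].
e^(Vm/25.9) = e^(-39.0/25.9) = 0.22184
So 0.22184·(Kᵢ + α·Naᵢ) = Kₒ + α·Naₒ → α = (0.22184·109.0 − 6.17) / (146.0 − 0.22184·21.0)
α = (24.18 − 6.17) / (146.0 − 4.659) = 18.01/141.3 = 0.1274

0.13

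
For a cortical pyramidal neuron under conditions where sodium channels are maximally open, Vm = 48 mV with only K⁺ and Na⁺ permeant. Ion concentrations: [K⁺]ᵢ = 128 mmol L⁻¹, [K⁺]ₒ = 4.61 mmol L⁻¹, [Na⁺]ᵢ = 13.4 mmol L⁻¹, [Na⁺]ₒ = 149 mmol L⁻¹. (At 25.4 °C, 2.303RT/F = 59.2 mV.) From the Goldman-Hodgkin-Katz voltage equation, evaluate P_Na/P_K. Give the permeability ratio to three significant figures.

13.2

Let α = P_Na/P_K. GHK: Vm = 59.2·log₁₀[(Kₒ + α·Naₒ)/(Kᵢ + α·Naᵢ)].
10^(Vm/59.2) = 10^(48.0/59.2) = 6.4686
So 6.4686·(Kᵢ + α·Naᵢ) = Kₒ + α·Naₒ → α = (6.4686·128.0 − 4.61) / (149.0 − 6.4686·13.4)
α = (828 − 4.61) / (149.0 − 86.68) = 823.4/62.32 = 13.21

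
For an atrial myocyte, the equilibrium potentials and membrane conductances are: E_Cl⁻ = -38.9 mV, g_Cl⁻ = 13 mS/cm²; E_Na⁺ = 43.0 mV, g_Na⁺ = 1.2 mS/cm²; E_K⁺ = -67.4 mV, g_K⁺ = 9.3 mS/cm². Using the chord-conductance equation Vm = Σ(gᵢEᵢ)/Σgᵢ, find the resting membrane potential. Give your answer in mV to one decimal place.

Σ gᵢEᵢ = 13·(-38.9) + 1.2·(43.0) + 9.3·(-67.4) = -1080.92
Σ gᵢ = 13 + 1.2 + 9.3 = 23.5
Vm = -1080.92 / 23.5 = -46.00 mV

-46.0 mV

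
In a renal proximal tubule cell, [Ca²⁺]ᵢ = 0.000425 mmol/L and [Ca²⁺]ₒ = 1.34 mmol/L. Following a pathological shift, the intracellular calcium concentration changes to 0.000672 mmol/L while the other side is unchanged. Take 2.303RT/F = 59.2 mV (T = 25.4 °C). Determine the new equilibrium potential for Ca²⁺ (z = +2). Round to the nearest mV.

After the shift: [Ca²⁺]_out = 1.34, [Ca²⁺]_in = 0.000672 mmol/L.
E_new = (59.2/2)·log₁₀(1.34/0.000672) = 29.60 · (3.2997) = 97.67 mV

98 mV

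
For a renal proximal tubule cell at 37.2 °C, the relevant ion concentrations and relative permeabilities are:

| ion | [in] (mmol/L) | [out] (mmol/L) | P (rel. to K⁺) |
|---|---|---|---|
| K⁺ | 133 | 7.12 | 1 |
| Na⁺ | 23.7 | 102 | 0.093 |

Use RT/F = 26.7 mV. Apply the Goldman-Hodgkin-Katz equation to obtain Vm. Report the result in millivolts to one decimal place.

-56.0 mV

Vm = 26.7 · ln[(Σ P·[cation]ₒ + Σ P·[anion]ᵢ) / (Σ P·[cation]ᵢ + Σ P·[anion]ₒ)]
Numerator = 1×7.12 + 0.093×102 = 16.61
Denominator = 1×133 + 0.093×23.7 = 135.2
Vm = 26.7 · ln(0.12282) = 26.7 × (-2.0970) = -55.99 mV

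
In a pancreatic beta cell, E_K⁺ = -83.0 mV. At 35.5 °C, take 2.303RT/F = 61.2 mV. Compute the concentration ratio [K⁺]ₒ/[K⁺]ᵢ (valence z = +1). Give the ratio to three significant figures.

0.0440

log₁₀([out]/[in]) = E·z/(61.2) = -83.0 × 1 / 61.2 = -1.3562
[out]/[in] = 10^(-1.3562) = 0.04403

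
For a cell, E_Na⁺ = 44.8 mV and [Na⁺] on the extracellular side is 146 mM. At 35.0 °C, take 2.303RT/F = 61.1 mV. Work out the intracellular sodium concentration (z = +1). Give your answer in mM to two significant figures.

27 mM

Nernst: E = (61.1/1) · log₁₀([out]/[in]), so log₁₀([out]/[in]) = 44.8 × 1 / 61.1 = 0.7332.
[out]/[in] = 10^(0.7332) = 5.41.
[in] = 146 / 5.41 = 26.99 mM.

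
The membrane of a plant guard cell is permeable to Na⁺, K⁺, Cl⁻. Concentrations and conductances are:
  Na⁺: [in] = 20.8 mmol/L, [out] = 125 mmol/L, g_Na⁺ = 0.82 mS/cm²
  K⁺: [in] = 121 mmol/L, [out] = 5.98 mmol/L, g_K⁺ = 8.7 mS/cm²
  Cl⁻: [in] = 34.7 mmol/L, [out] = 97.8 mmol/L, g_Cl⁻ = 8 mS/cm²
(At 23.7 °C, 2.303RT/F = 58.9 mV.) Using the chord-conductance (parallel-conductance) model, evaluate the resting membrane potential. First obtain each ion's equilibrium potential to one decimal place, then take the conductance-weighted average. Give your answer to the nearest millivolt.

E_Na⁺ = (58.9/1)·log₁₀(125/20.8) = 45.9 mV
E_K⁺ = (58.9/1)·log₁₀(5.98/121) = -76.9 mV
E_Cl⁻ = (58.9/-1)·log₁₀(97.8/34.7) = -26.5 mV
Vm = (Σ gᵢEᵢ)/(Σ gᵢ) = (0.82·45.9 + 8.7·-76.9 + 8·-26.5) / (0.82 + 8.7 + 8)
= -843.39 / 17.52 = -48.14 mV

-48 mV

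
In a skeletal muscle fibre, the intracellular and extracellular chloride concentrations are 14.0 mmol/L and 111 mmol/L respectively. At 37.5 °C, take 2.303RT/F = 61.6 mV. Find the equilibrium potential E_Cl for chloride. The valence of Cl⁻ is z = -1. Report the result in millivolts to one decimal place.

-55.4 mV

E = (61.6/z) · log₁₀([Cl⁻]_out/[Cl⁻]_in) with z = -1.
For an anion, dividing by z = -1 reverses the sign.
= (61.6/-1) · log₁₀(111/14.0) = -61.60 · log₁₀(7.929)
= -61.60 · (0.8992) = -55.39 mV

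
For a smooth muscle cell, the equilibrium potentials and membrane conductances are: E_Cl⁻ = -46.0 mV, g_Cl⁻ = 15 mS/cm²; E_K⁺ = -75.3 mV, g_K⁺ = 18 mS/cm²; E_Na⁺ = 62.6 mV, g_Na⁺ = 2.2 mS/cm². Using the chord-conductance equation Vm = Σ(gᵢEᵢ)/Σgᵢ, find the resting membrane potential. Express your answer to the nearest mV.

-54 mV

Σ gᵢEᵢ = 15·(-46.0) + 18·(-75.3) + 2.2·(62.6) = -1907.68
Σ gᵢ = 15 + 18 + 2.2 = 35.2
Vm = -1907.68 / 35.2 = -54.20 mV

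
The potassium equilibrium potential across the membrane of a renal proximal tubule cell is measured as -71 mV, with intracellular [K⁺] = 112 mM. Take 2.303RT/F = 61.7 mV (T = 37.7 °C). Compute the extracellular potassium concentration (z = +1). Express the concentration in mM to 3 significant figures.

Nernst: E = (61.7/1) · log₁₀([out]/[in]), so log₁₀([out]/[in]) = -71.0 × 1 / 61.7 = -1.1507.
[out]/[in] = 10^(-1.1507) = 0.07068.
[out] = 0.07068 × 112 = 7.916 mM.

7.92 mM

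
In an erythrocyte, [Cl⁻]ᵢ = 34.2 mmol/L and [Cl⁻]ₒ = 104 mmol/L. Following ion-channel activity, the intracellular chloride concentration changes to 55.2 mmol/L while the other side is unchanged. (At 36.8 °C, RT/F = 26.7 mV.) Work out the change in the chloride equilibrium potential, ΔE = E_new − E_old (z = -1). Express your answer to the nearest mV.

13 mV

E_old = (26.7/-1)·ln(104/34.2) = -29.69 mV
E_new = (26.7/-1)·ln(104/55.2) = -16.91 mV
ΔE = -16.91 − (-29.69) = 12.78 mV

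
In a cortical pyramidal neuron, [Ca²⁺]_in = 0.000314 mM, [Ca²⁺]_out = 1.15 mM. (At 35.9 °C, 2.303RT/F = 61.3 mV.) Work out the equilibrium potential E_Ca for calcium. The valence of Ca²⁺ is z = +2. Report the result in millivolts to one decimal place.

E = (61.3/z) · log₁₀([Ca²⁺]_out/[Ca²⁺]_in) with z = +2.
= (61.3/2) · log₁₀(1.15/0.000314) = 30.65 · log₁₀(3662)
= 30.65 · (3.5638) = 109.23 mV

109.2 mV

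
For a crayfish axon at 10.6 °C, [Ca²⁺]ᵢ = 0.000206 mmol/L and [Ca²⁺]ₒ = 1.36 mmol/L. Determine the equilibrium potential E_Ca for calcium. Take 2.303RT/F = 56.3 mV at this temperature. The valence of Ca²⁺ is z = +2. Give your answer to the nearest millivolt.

108 mV

E = (56.3/z) · log₁₀([Ca²⁺]_out/[Ca²⁺]_in) with z = +2.
= (56.3/2) · log₁₀(1.36/0.000206) = 28.15 · log₁₀(6602)
= 28.15 · (3.8197) = 107.52 mV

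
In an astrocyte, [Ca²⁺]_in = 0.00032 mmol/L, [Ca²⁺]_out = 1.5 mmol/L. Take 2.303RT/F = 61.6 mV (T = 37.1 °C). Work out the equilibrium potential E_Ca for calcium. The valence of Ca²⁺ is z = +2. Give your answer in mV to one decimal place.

E = (61.6/z) · log₁₀([Ca²⁺]_out/[Ca²⁺]_in) with z = +2.
= (61.6/2) · log₁₀(1.5/0.00032) = 30.80 · log₁₀(4688)
= 30.80 · (3.6709) = 113.06 mV

113.1 mV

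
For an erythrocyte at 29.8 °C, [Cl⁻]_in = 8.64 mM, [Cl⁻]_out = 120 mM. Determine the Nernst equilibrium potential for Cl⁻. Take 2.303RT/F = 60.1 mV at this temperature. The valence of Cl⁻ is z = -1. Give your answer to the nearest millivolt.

E = (60.1/z) · log₁₀([Cl⁻]_out/[Cl⁻]_in) with z = -1.
For an anion, dividing by z = -1 reverses the sign.
= (60.1/-1) · log₁₀(120/8.64) = -60.10 · log₁₀(13.89)
= -60.10 · (1.1427) = -68.67 mV

-69 mV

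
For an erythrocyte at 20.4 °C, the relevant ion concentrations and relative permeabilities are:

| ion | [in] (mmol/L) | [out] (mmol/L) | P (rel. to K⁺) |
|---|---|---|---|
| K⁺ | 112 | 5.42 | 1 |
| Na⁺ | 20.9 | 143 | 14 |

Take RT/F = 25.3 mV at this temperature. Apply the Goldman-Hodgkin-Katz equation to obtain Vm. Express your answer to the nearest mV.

Vm = 25.3 · ln[(Σ P·[cation]ₒ + Σ P·[anion]ᵢ) / (Σ P·[cation]ᵢ + Σ P·[anion]ₒ)]
Numerator = 1×5.42 + 14×143 = 2007
Denominator = 1×112 + 14×20.9 = 404.6
Vm = 25.3 · ln(4.9615) = 25.3 × (1.6017) = 40.52 mV

41 mV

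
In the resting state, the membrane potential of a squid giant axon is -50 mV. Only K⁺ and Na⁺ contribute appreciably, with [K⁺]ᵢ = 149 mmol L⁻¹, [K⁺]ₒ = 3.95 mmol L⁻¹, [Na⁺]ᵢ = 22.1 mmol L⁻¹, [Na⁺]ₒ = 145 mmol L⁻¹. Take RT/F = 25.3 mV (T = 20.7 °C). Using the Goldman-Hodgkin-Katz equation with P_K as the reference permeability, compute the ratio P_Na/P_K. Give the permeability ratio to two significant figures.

0.12

Let α = P_Na/P_K. GHK: Vm = 25.3·ln[(Kₒ + α·Naₒ)/(Kᵢ + α·Naᵢ)].
e^(Vm/25.3) = e^(-50.0/25.3) = 0.13858
So 0.13858·(Kᵢ + α·Naᵢ) = Kₒ + α·Naₒ → α = (0.13858·149.0 − 3.95) / (145.0 − 0.13858·22.1)
α = (20.65 − 3.95) / (145.0 − 3.063) = 16.7/141.9 = 0.1176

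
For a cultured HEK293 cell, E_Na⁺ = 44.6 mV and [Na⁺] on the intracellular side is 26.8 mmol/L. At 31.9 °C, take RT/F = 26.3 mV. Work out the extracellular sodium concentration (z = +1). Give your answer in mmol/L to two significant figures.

Nernst: E = (26.3/1) · ln([out]/[in]), so ln([out]/[in]) = 44.6 × 1 / 26.3 = 1.6958.
[out]/[in] = e^(1.6958) = 5.451.
[out] = 5.451 × 26.8 = 146.1 mmol/L.

150 mmol/L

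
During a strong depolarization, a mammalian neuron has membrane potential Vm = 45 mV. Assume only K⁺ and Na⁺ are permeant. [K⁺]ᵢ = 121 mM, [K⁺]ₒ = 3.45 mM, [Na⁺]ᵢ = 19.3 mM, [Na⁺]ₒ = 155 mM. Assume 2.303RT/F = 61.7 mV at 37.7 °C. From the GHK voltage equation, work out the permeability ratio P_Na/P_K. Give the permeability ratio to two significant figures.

13

Let α = P_Na/P_K. GHK: Vm = 61.7·log₁₀[(Kₒ + α·Naₒ)/(Kᵢ + α·Naᵢ)].
10^(Vm/61.7) = 10^(45.0/61.7) = 5.3621
So 5.3621·(Kᵢ + α·Naᵢ) = Kₒ + α·Naₒ → α = (5.3621·121.0 − 3.45) / (155.0 − 5.3621·19.3)
α = (648.8 − 3.45) / (155.0 − 103.5) = 645.4/51.51 = 12.53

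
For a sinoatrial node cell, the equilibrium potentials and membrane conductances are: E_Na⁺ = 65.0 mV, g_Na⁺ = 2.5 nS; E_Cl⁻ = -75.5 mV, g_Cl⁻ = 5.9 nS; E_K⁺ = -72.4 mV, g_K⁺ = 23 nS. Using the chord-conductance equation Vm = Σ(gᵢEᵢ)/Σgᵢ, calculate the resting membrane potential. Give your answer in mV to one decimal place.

Σ gᵢEᵢ = 2.5·(65.0) + 5.9·(-75.5) + 23·(-72.4) = -1948.15
Σ gᵢ = 2.5 + 5.9 + 23 = 31.4
Vm = -1948.15 / 31.4 = -62.04 mV

-62.0 mV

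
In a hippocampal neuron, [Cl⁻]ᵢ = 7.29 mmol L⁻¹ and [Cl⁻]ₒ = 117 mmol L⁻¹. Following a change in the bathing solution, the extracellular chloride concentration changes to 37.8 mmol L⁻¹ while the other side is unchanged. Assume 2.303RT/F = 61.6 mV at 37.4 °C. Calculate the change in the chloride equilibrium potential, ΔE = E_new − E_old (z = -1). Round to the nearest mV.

30 mV

E_old = (61.6/-1)·log₁₀(117/7.29) = -74.26 mV
E_new = (61.6/-1)·log₁₀(37.8/7.29) = -44.03 mV
ΔE = -44.03 − (-74.26) = 30.23 mV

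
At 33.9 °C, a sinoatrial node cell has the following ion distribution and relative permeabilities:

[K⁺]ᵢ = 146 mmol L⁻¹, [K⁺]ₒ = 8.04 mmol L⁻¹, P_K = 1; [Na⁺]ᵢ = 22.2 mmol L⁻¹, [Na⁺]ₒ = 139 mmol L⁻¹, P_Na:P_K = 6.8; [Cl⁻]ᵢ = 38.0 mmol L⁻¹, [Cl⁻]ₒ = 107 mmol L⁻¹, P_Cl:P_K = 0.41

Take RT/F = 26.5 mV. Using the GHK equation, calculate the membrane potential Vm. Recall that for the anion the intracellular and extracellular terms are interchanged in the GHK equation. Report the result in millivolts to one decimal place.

Vm = 26.5 · ln[(Σ P·[cation]ₒ + Σ P·[anion]ᵢ) / (Σ P·[cation]ᵢ + Σ P·[anion]ₒ)]
Numerator = 1×8.04 + 6.8×139 + 0.41×38.0 = 968.8
Denominator = 1×146 + 6.8×22.2 + 0.41×107 = 340.8
Vm = 26.5 · ln(2.8425) = 26.5 × (1.0447) = 27.68 mV

27.7 mV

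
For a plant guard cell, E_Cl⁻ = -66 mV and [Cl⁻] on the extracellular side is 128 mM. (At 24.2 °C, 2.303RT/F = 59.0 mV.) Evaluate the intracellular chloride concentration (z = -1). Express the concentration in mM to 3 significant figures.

Nernst: E = (59.0/-1) · log₁₀([out]/[in]), so log₁₀([out]/[in]) = -66.0 × -1 / 59.0 = 1.1186.
[out]/[in] = 10^(1.1186) = 13.14.
[in] = 128 / 13.14 = 9.74 mM.

9.74 mM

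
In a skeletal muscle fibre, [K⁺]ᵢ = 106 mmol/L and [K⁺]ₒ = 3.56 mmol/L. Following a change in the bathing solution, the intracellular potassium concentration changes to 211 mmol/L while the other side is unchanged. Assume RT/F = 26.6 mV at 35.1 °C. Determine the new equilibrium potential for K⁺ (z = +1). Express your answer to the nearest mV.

-109 mV

After the shift: [K⁺]_out = 3.56, [K⁺]_in = 211 mmol/L.
E_new = (26.6/1)·ln(3.56/211) = 26.60 · (-4.0821) = -108.58 mV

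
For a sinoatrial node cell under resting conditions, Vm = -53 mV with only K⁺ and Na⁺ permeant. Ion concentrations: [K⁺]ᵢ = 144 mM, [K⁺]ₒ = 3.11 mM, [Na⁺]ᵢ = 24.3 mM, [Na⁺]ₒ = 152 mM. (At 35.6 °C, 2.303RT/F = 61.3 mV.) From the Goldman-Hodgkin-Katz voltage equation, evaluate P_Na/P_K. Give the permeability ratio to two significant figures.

0.11

Let α = P_Na/P_K. GHK: Vm = 61.3·log₁₀[(Kₒ + α·Naₒ)/(Kᵢ + α·Naᵢ)].
10^(Vm/61.3) = 10^(-53.0/61.3) = 0.13658
So 0.13658·(Kᵢ + α·Naᵢ) = Kₒ + α·Naₒ → α = (0.13658·144.0 − 3.11) / (152.0 − 0.13658·24.3)
α = (19.67 − 3.11) / (152.0 − 3.319) = 16.56/148.7 = 0.1114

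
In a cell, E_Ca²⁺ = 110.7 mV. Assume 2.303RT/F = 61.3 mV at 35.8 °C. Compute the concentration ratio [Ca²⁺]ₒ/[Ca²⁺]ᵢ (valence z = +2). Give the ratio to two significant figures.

log₁₀([out]/[in]) = E·z/(61.3) = 110.7 × 2 / 61.3 = 3.6117
[out]/[in] = 10^(3.6117) = 4090

4100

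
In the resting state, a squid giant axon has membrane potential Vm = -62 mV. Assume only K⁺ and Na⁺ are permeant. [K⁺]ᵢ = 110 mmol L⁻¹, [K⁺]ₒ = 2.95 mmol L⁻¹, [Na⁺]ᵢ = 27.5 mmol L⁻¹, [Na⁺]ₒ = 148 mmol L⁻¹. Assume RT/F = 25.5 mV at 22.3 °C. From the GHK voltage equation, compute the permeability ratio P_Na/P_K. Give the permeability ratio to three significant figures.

0.0462

Let α = P_Na/P_K. GHK: Vm = 25.5·ln[(Kₒ + α·Naₒ)/(Kᵢ + α·Naᵢ)].
e^(Vm/25.5) = e^(-62.0/25.5) = 0.087916
So 0.087916·(Kᵢ + α·Naᵢ) = Kₒ + α·Naₒ → α = (0.087916·110.0 − 2.95) / (148.0 − 0.087916·27.5)
α = (9.671 − 2.95) / (148.0 − 2.418) = 6.721/145.6 = 0.04616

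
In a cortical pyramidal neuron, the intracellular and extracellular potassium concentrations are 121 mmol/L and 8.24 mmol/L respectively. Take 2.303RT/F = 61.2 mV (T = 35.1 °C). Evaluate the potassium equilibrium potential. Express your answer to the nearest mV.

-71 mV

E = (61.2/z) · log₁₀([K⁺]_out/[K⁺]_in) with z = +1.
= (61.2/1) · log₁₀(8.24/121) = 61.20 · log₁₀(0.0681)
= 61.20 · (-1.1669) = -71.41 mV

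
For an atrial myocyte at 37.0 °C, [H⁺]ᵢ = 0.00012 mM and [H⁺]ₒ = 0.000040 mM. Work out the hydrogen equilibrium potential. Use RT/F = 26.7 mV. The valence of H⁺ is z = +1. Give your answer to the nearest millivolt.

E = (26.7/z) · ln([H⁺]_out/[H⁺]_in) with z = +1.
= (26.7/1) · ln(0.000040/0.00012) = 26.70 · ln(0.3333)
= 26.70 · (-1.0986) = -29.33 mV

-29 mV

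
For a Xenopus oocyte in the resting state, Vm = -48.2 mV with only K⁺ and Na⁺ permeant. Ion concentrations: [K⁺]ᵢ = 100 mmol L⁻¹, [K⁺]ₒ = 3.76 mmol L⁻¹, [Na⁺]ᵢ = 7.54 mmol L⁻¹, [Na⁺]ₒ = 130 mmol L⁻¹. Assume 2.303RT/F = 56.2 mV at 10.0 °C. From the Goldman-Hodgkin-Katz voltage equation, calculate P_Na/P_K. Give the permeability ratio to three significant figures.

0.0785

Let α = P_Na/P_K. GHK: Vm = 56.2·log₁₀[(Kₒ + α·Naₒ)/(Kᵢ + α·Naᵢ)].
10^(Vm/56.2) = 10^(-48.2/56.2) = 0.13879
So 0.13879·(Kᵢ + α·Naᵢ) = Kₒ + α·Naₒ → α = (0.13879·100.0 − 3.76) / (130.0 − 0.13879·7.54)
α = (13.88 − 3.76) / (130.0 − 1.046) = 10.12/129 = 0.07847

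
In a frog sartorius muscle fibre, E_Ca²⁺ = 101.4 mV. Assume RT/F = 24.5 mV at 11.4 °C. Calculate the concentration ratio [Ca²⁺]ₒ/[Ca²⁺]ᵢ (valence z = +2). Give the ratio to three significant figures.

ln([out]/[in]) = E·z/(24.5) = 101.4 × 2 / 24.5 = 8.2776
[out]/[in] = e^(8.2776) = 3935

3930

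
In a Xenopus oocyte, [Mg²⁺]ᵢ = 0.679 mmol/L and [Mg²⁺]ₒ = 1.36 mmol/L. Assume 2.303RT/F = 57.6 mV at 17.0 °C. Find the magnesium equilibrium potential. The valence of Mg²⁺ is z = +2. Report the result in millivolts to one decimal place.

E = (57.6/z) · log₁₀([Mg²⁺]_out/[Mg²⁺]_in) with z = +2.
= (57.6/2) · log₁₀(1.36/0.679) = 28.80 · log₁₀(2.003)
= 28.80 · (0.3017) = 8.69 mV

8.7 mV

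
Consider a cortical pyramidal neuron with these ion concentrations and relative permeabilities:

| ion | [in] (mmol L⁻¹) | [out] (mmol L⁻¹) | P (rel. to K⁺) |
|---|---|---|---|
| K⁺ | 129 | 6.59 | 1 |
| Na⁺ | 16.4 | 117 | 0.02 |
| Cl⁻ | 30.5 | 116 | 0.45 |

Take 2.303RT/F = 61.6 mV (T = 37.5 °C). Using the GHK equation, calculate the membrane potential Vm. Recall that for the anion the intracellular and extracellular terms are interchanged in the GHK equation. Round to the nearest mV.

-56 mV

Vm = 61.6 · log₁₀[(Σ P·[cation]ₒ + Σ P·[anion]ᵢ) / (Σ P·[cation]ᵢ + Σ P·[anion]ₒ)]
Numerator = 1×6.59 + 0.02×117 + 0.45×30.5 = 22.66
Denominator = 1×129 + 0.02×16.4 + 0.45×116 = 181.5
Vm = 61.6 · log₁₀(0.1248) = 61.6 × (-0.9038) = -55.67 mV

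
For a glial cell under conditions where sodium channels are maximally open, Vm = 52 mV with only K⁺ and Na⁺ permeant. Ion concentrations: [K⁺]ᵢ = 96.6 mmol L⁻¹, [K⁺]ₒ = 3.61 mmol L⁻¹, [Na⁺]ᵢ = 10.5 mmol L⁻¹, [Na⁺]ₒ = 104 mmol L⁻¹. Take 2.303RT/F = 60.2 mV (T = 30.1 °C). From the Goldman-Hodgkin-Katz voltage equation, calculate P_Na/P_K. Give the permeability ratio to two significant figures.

26

Let α = P_Na/P_K. GHK: Vm = 60.2·log₁₀[(Kₒ + α·Naₒ)/(Kᵢ + α·Naᵢ)].
10^(Vm/60.2) = 10^(52.0/60.2) = 7.3078
So 7.3078·(Kᵢ + α·Naᵢ) = Kₒ + α·Naₒ → α = (7.3078·96.6 − 3.61) / (104.0 − 7.3078·10.5)
α = (705.9 − 3.61) / (104.0 − 76.73) = 702.3/27.27 = 25.76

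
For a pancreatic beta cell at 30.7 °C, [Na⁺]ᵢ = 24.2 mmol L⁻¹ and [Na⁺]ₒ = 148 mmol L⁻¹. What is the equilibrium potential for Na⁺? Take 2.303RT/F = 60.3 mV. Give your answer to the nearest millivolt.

47 mV

E = (60.3/z) · log₁₀([Na⁺]_out/[Na⁺]_in) with z = +1.
= (60.3/1) · log₁₀(148/24.2) = 60.30 · log₁₀(6.116)
= 60.30 · (0.7864) = 47.42 mV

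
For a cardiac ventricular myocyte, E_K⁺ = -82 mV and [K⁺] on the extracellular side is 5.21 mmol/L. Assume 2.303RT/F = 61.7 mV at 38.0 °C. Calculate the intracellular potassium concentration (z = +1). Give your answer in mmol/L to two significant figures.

Nernst: E = (61.7/1) · log₁₀([out]/[in]), so log₁₀([out]/[in]) = -82.0 × 1 / 61.7 = -1.3290.
[out]/[in] = 10^(-1.3290) = 0.04688.
[in] = 5.21 / 0.04688 = 111.1 mmol/L.

110 mmol/L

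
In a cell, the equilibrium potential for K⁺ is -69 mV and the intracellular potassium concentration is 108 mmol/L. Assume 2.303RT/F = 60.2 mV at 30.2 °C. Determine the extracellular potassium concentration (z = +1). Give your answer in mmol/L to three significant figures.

7.71 mmol/L

Nernst: E = (60.2/1) · log₁₀([out]/[in]), so log₁₀([out]/[in]) = -69.0 × 1 / 60.2 = -1.1462.
[out]/[in] = 10^(-1.1462) = 0.07142.
[out] = 0.07142 × 108 = 7.713 mmol/L.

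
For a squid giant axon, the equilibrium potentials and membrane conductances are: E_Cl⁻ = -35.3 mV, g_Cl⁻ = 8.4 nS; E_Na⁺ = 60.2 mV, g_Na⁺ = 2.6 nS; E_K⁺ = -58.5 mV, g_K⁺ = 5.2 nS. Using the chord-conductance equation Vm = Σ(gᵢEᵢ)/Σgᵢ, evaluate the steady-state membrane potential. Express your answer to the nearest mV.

-27 mV

Σ gᵢEᵢ = 8.4·(-35.3) + 2.6·(60.2) + 5.2·(-58.5) = -444.20
Σ gᵢ = 8.4 + 2.6 + 5.2 = 16.2
Vm = -444.20 / 16.2 = -27.42 mV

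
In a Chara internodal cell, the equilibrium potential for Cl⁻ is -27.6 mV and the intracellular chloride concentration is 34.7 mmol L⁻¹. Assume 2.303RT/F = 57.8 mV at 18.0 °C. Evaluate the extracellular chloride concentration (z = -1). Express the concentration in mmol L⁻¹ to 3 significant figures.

Nernst: E = (57.8/-1) · log₁₀([out]/[in]), so log₁₀([out]/[in]) = -27.6 × -1 / 57.8 = 0.4775.
[out]/[in] = 10^(0.4775) = 3.003.
[out] = 3.003 × 34.7 = 104.2 mmol L⁻¹.

104 mmol L⁻¹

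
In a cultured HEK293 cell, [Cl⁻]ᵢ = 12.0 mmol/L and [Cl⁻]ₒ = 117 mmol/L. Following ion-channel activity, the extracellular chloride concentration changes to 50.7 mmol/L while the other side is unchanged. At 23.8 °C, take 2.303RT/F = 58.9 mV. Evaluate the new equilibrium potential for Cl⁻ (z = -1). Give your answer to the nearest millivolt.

-37 mV

After the shift: [Cl⁻]_out = 50.7, [Cl⁻]_in = 12.0 mmol/L.
E_new = (58.9/-1)·log₁₀(50.7/12.0) = -58.90 · (0.6258) = -36.86 mV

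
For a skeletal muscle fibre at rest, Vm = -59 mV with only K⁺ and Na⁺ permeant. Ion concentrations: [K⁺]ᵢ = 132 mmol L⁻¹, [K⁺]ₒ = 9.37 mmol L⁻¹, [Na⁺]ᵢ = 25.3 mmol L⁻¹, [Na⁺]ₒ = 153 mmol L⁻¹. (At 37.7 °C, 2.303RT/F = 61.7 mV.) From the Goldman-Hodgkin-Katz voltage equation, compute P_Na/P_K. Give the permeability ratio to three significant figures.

Let α = P_Na/P_K. GHK: Vm = 61.7·log₁₀[(Kₒ + α·Naₒ)/(Kᵢ + α·Naᵢ)].
10^(Vm/61.7) = 10^(-59.0/61.7) = 0.1106
So 0.1106·(Kᵢ + α·Naᵢ) = Kₒ + α·Naₒ → α = (0.1106·132.0 − 9.37) / (153.0 − 0.1106·25.3)
α = (14.6 − 9.37) / (153.0 − 2.798) = 5.229/150.2 = 0.03482

0.0348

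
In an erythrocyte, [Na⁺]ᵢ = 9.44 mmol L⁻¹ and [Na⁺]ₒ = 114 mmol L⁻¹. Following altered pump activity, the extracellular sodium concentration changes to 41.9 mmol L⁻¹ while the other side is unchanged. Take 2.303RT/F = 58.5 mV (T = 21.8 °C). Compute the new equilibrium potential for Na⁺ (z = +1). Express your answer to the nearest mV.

38 mV

After the shift: [Na⁺]_out = 41.9, [Na⁺]_in = 9.44 mmol L⁻¹.
E_new = (58.5/1)·log₁₀(41.9/9.44) = 58.50 · (0.6472) = 37.86 mV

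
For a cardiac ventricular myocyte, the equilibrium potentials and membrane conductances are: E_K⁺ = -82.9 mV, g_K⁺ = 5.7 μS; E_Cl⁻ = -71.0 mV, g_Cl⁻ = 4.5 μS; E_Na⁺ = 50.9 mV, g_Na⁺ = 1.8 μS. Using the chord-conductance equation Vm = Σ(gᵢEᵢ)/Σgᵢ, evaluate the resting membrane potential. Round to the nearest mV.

-58 mV

Σ gᵢEᵢ = 5.7·(-82.9) + 4.5·(-71.0) + 1.8·(50.9) = -700.41
Σ gᵢ = 5.7 + 4.5 + 1.8 = 12
Vm = -700.41 / 12 = -58.37 mV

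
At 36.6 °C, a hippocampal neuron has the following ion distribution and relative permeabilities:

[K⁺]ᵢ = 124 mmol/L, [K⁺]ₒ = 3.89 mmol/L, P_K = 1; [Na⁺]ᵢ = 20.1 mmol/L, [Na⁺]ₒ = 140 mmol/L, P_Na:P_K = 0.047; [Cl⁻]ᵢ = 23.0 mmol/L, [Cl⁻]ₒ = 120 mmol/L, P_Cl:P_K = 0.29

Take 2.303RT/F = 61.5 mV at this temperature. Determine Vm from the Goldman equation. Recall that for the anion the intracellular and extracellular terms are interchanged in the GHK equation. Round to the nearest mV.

-60 mV

Vm = 61.5 · log₁₀[(Σ P·[cation]ₒ + Σ P·[anion]ᵢ) / (Σ P·[cation]ᵢ + Σ P·[anion]ₒ)]
Numerator = 1×3.89 + 0.047×140 + 0.29×23.0 = 17.14
Denominator = 1×124 + 0.047×20.1 + 0.29×120 = 159.7
Vm = 61.5 · log₁₀(0.1073) = 61.5 × (-0.9694) = -59.62 mV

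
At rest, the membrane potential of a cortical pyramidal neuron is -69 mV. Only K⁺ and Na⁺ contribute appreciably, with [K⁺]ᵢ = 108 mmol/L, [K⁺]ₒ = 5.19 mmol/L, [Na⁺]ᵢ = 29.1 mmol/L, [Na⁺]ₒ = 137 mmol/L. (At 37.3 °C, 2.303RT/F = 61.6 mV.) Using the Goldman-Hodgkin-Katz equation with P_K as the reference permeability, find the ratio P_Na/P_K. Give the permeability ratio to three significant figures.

Let α = P_Na/P_K. GHK: Vm = 61.6·log₁₀[(Kₒ + α·Naₒ)/(Kᵢ + α·Naᵢ)].
10^(Vm/61.6) = 10^(-69.0/61.6) = 0.075835
So 0.075835·(Kᵢ + α·Naᵢ) = Kₒ + α·Naₒ → α = (0.075835·108.0 − 5.19) / (137.0 − 0.075835·29.1)
α = (8.19 − 5.19) / (137.0 − 2.207) = 3/134.8 = 0.02226

0.0223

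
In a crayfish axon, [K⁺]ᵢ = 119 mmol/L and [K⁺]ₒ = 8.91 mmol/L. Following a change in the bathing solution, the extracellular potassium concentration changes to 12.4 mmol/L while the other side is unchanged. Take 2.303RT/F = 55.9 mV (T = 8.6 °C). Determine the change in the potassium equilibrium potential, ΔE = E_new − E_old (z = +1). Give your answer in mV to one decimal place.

8.0 mV

E_old = (55.9/1)·log₁₀(8.91/119) = -62.92 mV
E_new = (55.9/1)·log₁₀(12.4/119) = -54.90 mV
ΔE = -54.90 − (-62.92) = 8.02 mV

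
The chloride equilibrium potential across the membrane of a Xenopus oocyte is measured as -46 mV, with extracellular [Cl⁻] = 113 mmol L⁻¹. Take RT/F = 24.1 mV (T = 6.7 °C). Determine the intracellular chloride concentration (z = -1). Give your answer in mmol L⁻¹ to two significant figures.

Nernst: E = (24.1/-1) · ln([out]/[in]), so ln([out]/[in]) = -46.0 × -1 / 24.1 = 1.9087.
[out]/[in] = e^(1.9087) = 6.744.
[in] = 113 / 6.744 = 16.75 mmol L⁻¹.

17 mmol L⁻¹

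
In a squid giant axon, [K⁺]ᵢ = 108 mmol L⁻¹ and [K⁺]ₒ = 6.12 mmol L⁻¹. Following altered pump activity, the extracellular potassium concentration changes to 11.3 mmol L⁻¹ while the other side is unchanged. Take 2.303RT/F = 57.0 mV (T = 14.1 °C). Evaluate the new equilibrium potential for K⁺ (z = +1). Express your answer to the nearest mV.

After the shift: [K⁺]_out = 11.3, [K⁺]_in = 108 mmol L⁻¹.
E_new = (57.0/1)·log₁₀(11.3/108) = 57.00 · (-0.9803) = -55.88 mV

-56 mV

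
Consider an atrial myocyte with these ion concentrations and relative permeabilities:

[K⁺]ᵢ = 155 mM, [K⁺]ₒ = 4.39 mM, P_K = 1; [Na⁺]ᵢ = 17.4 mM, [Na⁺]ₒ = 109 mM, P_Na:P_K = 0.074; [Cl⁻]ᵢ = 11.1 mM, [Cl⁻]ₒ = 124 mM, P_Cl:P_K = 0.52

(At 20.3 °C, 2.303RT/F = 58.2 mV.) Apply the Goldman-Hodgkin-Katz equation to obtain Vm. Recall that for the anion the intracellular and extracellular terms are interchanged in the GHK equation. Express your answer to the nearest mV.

Vm = 58.2 · log₁₀[(Σ P·[cation]ₒ + Σ P·[anion]ᵢ) / (Σ P·[cation]ᵢ + Σ P·[anion]ₒ)]
Numerator = 1×4.39 + 0.074×109 + 0.52×11.1 = 18.23
Denominator = 1×155 + 0.074×17.4 + 0.52×124 = 220.8
Vm = 58.2 · log₁₀(0.082566) = 58.2 × (-1.0832) = -63.04 mV

-63 mV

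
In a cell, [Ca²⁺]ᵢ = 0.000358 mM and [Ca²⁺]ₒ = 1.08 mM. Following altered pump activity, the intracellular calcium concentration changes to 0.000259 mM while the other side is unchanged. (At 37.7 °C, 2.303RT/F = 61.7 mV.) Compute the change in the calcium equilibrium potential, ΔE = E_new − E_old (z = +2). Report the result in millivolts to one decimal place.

4.3 mV

E_old = (61.7/2)·log₁₀(1.08/0.000358) = 107.34 mV
E_new = (61.7/2)·log₁₀(1.08/0.000259) = 111.68 mV
ΔE = 111.68 − (107.34) = 4.34 mV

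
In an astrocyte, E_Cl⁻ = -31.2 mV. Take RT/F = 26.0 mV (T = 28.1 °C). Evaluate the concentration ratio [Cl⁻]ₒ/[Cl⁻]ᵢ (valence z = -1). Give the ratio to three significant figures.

3.32

ln([out]/[in]) = E·z/(26.0) = -31.2 × -1 / 26.0 = 1.2000
[out]/[in] = e^(1.2000) = 3.32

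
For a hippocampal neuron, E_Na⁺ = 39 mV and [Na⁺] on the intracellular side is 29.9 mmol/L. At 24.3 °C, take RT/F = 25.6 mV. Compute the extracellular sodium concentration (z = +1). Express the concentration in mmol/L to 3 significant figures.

137 mmol/L

Nernst: E = (25.6/1) · ln([out]/[in]), so ln([out]/[in]) = 39.0 × 1 / 25.6 = 1.5234.
[out]/[in] = e^(1.5234) = 4.588.
[out] = 4.588 × 29.9 = 137.2 mmol/L.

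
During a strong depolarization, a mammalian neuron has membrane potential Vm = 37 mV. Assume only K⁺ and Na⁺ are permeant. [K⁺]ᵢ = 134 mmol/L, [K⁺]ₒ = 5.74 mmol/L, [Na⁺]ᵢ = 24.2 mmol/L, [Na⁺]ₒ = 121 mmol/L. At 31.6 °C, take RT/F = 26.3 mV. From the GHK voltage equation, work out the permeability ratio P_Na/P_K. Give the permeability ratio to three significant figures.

24.4

Let α = P_Na/P_K. GHK: Vm = 26.3·ln[(Kₒ + α·Naₒ)/(Kᵢ + α·Naᵢ)].
e^(Vm/26.3) = e^(37.0/26.3) = 4.083
So 4.083·(Kᵢ + α·Naᵢ) = Kₒ + α·Naₒ → α = (4.083·134.0 − 5.74) / (121.0 − 4.083·24.2)
α = (547.1 − 5.74) / (121.0 − 98.81) = 541.4/22.19 = 24.4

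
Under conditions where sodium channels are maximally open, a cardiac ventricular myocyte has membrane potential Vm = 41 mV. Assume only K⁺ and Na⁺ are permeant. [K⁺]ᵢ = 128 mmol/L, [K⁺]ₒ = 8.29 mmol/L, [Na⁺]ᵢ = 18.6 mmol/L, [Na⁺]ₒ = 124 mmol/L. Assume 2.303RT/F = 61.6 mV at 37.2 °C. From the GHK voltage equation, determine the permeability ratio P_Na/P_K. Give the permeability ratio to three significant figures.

Let α = P_Na/P_K. GHK: Vm = 61.6·log₁₀[(Kₒ + α·Naₒ)/(Kᵢ + α·Naᵢ)].
10^(Vm/61.6) = 10^(41.0/61.6) = 4.63
So 4.63·(Kᵢ + α·Naᵢ) = Kₒ + α·Naₒ → α = (4.63·128.0 − 8.29) / (124.0 − 4.63·18.6)
α = (592.6 − 8.29) / (124.0 − 86.12) = 584.4/37.88 = 15.43

15.4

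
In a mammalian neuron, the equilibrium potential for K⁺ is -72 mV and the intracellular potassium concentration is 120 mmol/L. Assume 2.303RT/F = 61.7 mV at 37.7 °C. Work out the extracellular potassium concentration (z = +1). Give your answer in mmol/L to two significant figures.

8.2 mmol/L

Nernst: E = (61.7/1) · log₁₀([out]/[in]), so log₁₀([out]/[in]) = -72.0 × 1 / 61.7 = -1.1669.
[out]/[in] = 10^(-1.1669) = 0.06809.
[out] = 0.06809 × 120 = 8.17 mmol/L.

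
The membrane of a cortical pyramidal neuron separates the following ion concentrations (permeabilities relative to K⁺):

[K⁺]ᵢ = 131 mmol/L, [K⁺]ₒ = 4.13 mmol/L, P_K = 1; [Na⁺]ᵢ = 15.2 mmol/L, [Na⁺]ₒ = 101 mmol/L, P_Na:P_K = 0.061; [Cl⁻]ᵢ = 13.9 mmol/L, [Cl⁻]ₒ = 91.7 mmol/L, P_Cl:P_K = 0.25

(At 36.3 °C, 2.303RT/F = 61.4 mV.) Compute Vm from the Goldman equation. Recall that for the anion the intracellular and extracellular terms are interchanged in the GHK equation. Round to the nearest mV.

-65 mV

Vm = 61.4 · log₁₀[(Σ P·[cation]ₒ + Σ P·[anion]ᵢ) / (Σ P·[cation]ᵢ + Σ P·[anion]ₒ)]
Numerator = 1×4.13 + 0.061×101 + 0.25×13.9 = 13.77
Denominator = 1×131 + 0.061×15.2 + 0.25×91.7 = 154.9
Vm = 61.4 · log₁₀(0.088898) = 61.4 × (-1.0511) = -64.54 mV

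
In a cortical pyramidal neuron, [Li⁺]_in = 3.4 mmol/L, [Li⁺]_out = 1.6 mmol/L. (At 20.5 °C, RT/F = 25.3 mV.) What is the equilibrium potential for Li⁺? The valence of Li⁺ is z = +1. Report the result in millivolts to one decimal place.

E = (25.3/z) · ln([Li⁺]_out/[Li⁺]_in) with z = +1.
= (25.3/1) · ln(1.6/3.4) = 25.30 · ln(0.4706)
= 25.30 · (-0.7538) = -19.07 mV

-19.1 mV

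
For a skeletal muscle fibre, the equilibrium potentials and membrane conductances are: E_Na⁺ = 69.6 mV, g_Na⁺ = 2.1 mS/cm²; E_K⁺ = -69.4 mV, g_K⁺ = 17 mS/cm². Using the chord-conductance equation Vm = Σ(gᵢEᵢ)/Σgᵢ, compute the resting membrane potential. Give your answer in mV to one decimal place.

-54.1 mV

Σ gᵢEᵢ = 2.1·(69.6) + 17·(-69.4) = -1033.64
Σ gᵢ = 2.1 + 17 = 19.1
Vm = -1033.64 / 19.1 = -54.12 mV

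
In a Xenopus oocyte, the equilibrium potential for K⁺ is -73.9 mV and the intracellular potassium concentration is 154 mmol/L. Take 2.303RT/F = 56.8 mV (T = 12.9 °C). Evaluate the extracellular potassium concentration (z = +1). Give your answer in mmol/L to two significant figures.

Nernst: E = (56.8/1) · log₁₀([out]/[in]), so log₁₀([out]/[in]) = -73.9 × 1 / 56.8 = -1.3011.
[out]/[in] = 10^(-1.3011) = 0.05.
[out] = 0.05 × 154 = 7.7 mmol/L.

7.7 mmol/L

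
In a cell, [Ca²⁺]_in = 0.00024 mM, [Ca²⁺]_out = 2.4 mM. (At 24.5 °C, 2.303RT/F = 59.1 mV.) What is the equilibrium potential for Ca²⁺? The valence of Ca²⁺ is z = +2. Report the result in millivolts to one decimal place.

E = (59.1/z) · log₁₀([Ca²⁺]_out/[Ca²⁺]_in) with z = +2.
= (59.1/2) · log₁₀(2.4/0.00024) = 29.55 · log₁₀(1e+04)
= 29.55 · (4.0000) = 118.20 mV

118.2 mV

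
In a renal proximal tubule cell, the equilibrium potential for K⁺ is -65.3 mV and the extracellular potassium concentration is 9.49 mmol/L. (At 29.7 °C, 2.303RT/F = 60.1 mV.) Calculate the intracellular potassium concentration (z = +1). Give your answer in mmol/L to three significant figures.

Nernst: E = (60.1/1) · log₁₀([out]/[in]), so log₁₀([out]/[in]) = -65.3 × 1 / 60.1 = -1.0865.
[out]/[in] = 10^(-1.0865) = 0.08194.
[in] = 9.49 / 0.08194 = 115.8 mmol/L.

116 mmol/L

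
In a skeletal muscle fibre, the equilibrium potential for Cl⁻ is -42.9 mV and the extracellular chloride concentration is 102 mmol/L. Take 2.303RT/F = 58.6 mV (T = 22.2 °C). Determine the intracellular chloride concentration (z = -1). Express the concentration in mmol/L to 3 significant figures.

Nernst: E = (58.6/-1) · log₁₀([out]/[in]), so log₁₀([out]/[in]) = -42.9 × -1 / 58.6 = 0.7321.
[out]/[in] = 10^(0.7321) = 5.396.
[in] = 102 / 5.396 = 18.9 mmol/L.

18.9 mmol/L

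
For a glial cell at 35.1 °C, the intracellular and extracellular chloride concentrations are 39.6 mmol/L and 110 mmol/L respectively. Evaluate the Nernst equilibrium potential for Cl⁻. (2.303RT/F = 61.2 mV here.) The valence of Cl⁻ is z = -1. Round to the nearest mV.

E = (61.2/z) · log₁₀([Cl⁻]_out/[Cl⁻]_in) with z = -1.
For an anion, dividing by z = -1 reverses the sign.
= (61.2/-1) · log₁₀(110/39.6) = -61.20 · log₁₀(2.778)
= -61.20 · (0.4437) = -27.15 mV

-27 mV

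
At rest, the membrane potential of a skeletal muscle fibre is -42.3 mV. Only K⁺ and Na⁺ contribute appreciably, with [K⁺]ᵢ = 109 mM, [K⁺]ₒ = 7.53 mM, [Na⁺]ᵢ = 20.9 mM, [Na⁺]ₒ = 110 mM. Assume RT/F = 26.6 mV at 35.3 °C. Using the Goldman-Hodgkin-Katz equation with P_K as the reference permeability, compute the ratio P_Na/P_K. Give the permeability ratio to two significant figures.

0.14

Let α = P_Na/P_K. GHK: Vm = 26.6·ln[(Kₒ + α·Naₒ)/(Kᵢ + α·Naᵢ)].
e^(Vm/26.6) = e^(-42.3/26.6) = 0.20388
So 0.20388·(Kᵢ + α·Naᵢ) = Kₒ + α·Naₒ → α = (0.20388·109.0 − 7.53) / (110.0 − 0.20388·20.9)
α = (22.22 − 7.53) / (110.0 − 4.261) = 14.69/105.7 = 0.139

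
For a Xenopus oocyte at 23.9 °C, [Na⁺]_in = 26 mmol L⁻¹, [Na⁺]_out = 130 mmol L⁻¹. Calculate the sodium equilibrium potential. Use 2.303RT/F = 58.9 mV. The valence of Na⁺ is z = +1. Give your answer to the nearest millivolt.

41 mV

E = (58.9/z) · log₁₀([Na⁺]_out/[Na⁺]_in) with z = +1.
= (58.9/1) · log₁₀(130/26) = 58.90 · log₁₀(5)
= 58.90 · (0.6990) = 41.17 mV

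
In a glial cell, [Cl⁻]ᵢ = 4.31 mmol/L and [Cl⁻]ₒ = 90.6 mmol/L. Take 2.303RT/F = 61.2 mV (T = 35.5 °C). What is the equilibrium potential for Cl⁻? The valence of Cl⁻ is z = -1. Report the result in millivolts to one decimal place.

E = (61.2/z) · log₁₀([Cl⁻]_out/[Cl⁻]_in) with z = -1.
For an anion, dividing by z = -1 reverses the sign.
= (61.2/-1) · log₁₀(90.6/4.31) = -61.20 · log₁₀(21.02)
= -61.20 · (1.3227) = -80.95 mV

-80.9 mV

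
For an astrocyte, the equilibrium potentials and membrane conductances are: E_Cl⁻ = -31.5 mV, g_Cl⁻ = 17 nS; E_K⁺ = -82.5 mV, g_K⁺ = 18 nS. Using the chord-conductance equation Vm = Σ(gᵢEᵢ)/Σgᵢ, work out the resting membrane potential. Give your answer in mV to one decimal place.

-57.7 mV

Σ gᵢEᵢ = 17·(-31.5) + 18·(-82.5) = -2020.50
Σ gᵢ = 17 + 18 = 35
Vm = -2020.50 / 35 = -57.73 mV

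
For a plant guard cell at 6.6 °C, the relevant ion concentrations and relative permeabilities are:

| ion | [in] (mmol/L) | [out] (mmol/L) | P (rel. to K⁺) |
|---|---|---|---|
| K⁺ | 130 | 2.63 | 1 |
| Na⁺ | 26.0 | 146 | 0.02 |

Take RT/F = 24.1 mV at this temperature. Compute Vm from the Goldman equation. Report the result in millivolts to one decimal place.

Vm = 24.1 · ln[(Σ P·[cation]ₒ + Σ P·[anion]ᵢ) / (Σ P·[cation]ᵢ + Σ P·[anion]ₒ)]
Numerator = 1×2.63 + 0.02×146 = 5.55
Denominator = 1×130 + 0.02×26.0 = 130.5
Vm = 24.1 · ln(0.042522) = 24.1 × (-3.1577) = -76.10 mV

-76.1 mV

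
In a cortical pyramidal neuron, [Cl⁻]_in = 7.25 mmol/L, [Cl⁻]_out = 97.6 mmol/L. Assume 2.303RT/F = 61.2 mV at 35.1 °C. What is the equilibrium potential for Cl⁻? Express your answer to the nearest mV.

E = (61.2/z) · log₁₀([Cl⁻]_out/[Cl⁻]_in) with z = -1.
For an anion, dividing by z = -1 reverses the sign.
= (61.2/-1) · log₁₀(97.6/7.25) = -61.20 · log₁₀(13.46)
= -61.20 · (1.1291) = -69.10 mV

-69 mV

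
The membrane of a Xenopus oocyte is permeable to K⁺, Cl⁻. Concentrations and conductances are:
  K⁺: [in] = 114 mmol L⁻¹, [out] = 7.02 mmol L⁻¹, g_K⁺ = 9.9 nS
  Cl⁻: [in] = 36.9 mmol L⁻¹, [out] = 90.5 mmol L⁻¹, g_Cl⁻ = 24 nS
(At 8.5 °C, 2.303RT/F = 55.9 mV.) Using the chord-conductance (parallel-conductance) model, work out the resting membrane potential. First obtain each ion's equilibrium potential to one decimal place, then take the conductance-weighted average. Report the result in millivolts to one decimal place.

-35.2 mV

E_K⁺ = (55.9/1)·log₁₀(7.02/114) = -67.7 mV
E_Cl⁻ = (55.9/-1)·log₁₀(90.5/36.9) = -21.8 mV
Vm = (Σ gᵢEᵢ)/(Σ gᵢ) = (9.9·-67.7 + 24·-21.8) / (9.9 + 24)
= -1193.43 / 33.9 = -35.20 mV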